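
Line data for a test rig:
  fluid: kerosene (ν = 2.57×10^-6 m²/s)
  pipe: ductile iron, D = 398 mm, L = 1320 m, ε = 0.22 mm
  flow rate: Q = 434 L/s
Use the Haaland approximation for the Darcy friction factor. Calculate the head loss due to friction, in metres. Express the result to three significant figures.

h_f ≈ 36.7 m

V = 4Q/(πD²) = 4·0.434/(π·0.398²) = 3.488 m/s
Re = VD/ν = 3.488·0.398/2.57×10^-6 = 5.40×10^5 → turbulent
ε/D = 0.22/398 = 5.53×10^-4
Haaland: f = 0.01785
h_f = f(L/D)V²/(2g) = 0.01785·(1320/0.398)·3.488²/(2·9.81) = 36.72 m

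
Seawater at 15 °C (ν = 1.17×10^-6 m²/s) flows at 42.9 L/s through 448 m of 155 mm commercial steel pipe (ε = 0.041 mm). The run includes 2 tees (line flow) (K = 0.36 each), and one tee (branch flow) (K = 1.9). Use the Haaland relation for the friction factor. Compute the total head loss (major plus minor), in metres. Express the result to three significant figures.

V = 4Q/(πD²) = 2.274 m/s; V²/2g = 0.2635 m
Re = 3.01×10^5, ε/D = 2.65×10^-4 → f = 0.01654 (Haaland)
Major: h_f = f(L/D)·V²/2g = 0.01654·2890·0.2635 = 12.60 m
Minor: ΣK = 2.62; h_m = ΣK·V²/2g = 0.6903 m
Total H_L = 12.60 + 0.6903 = 13.29 m

H_L ≈ 13.3 m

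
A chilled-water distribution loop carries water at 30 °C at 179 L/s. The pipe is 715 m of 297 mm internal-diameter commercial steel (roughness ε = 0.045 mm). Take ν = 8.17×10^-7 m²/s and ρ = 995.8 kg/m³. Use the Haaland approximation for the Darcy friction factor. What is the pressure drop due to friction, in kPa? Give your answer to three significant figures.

Δp ≈ 113 kPa

V = 4Q/(πD²) = 4·0.179/(π·0.297²) = 2.584 m/s
Re = VD/ν = 2.584·0.297/8.17×10^-7 = 9.39×10^5 → turbulent
ε/D = 0.045/297 = 1.52×10^-4
Haaland: f = 0.01408
h_f = f(L/D)V²/(2g) = 0.01408·(715/0.297)·2.584²/(2·9.81) = 11.54 m
Δp = ρg·h_f = 995.8·9.81·11.54 = 112.7 kPa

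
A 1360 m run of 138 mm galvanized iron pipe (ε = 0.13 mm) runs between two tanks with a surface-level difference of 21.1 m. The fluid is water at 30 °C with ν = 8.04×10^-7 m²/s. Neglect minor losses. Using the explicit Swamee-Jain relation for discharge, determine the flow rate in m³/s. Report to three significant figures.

Q ≈ 0.0214 m³/s

Swamee-Jain (Type II): Q = -0.965·√(gD⁵h_f/L)·ln[ε/(3.7D) + √(3.17ν²L/(gD³h_f))]
√(gD⁵h_f/L) = √(9.81·0.138⁵·21.1/1360) = 0.002760
ε/(3.7D) = 2.55×10^-4; √(3.17ν²L/(gD³h_f)) = 7.16×10^-5
Q = -0.965·0.002760·ln(3.262×10^-4) = 0.02138 m³/s
Check: V = 1.43 m/s, Re = 2.45×10^5, f = 0.02071, h_f = 21.3 m ≈ 21.1 m ✓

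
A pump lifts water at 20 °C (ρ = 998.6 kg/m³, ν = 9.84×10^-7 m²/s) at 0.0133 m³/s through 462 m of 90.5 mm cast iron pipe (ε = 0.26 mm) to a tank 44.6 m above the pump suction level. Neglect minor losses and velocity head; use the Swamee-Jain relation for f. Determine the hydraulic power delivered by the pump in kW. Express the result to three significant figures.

P_hyd ≈ 9.69 kW

V = 4Q/(πD²) = 2.068 m/s; Re = 1.90×10^5; ε/D = 0.00287; f = 0.02676
h_f = f(L/D)V²/2g = 29.77 m
Total head H = z + h_f = 44.6 + 29.77 = 74.37 m
P_hyd = ρgQH = 998.6·9.81·0.0133·74.37 = 9.689 kW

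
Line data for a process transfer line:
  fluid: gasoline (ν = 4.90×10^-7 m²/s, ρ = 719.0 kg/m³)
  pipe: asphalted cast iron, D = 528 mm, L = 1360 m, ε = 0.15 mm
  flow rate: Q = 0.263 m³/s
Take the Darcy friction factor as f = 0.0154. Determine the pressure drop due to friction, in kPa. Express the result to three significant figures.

Δp ≈ 20.6 kPa

V = 4Q/(πD²) = 4·0.263/(π·0.528²) = 1.201 m/s
h_f = f(L/D)V²/(2g) = 0.01540·(1360/0.528)·1.201²/(2·9.81) = 2.917 m
Δp = ρg·h_f = 719.0·9.81·2.917 = 20.57 kPa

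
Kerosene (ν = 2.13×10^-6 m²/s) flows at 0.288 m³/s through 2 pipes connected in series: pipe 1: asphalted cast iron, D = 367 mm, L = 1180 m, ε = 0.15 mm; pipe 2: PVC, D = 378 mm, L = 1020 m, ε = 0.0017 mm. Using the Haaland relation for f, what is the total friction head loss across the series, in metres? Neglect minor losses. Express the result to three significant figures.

Pipe 1: V = 2.723 m/s, Re = 4.69×10^5, ε/D = 4.09×10^-4, f = 0.01703, h_1 = f(L/D)V²/2g = 20.68 m
Pipe 2: V = 2.566 m/s, Re = 4.55×10^5, ε/D = 4.50×10^-6, f = 0.01333, h_2 = f(L/D)V²/2g = 12.07 m
Series → Q common, losses add: H = Σh = 32.76 m

H ≈ 32.8 m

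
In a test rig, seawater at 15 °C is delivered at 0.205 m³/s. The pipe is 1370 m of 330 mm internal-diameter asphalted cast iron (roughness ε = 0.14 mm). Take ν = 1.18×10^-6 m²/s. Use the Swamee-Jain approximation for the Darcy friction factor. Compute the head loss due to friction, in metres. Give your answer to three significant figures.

V = 4Q/(πD²) = 4·0.205/(π·0.330²) = 2.397 m/s
Re = VD/ν = 2.397·0.330/1.18×10^-6 = 6.70×10^5 → turbulent
ε/D = 0.14/330 = 4.24×10^-4
Swamee-Jain: f = 0.01703
h_f = f(L/D)V²/(2g) = 0.01703·(1370/0.330)·2.397²/(2·9.81) = 20.70 m

h_f ≈ 20.7 m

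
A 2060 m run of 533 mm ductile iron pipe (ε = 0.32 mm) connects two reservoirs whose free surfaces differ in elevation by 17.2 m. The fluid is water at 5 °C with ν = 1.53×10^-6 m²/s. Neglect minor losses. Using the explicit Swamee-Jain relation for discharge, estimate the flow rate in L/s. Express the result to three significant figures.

Swamee-Jain (Type II): Q = -0.965·√(gD⁵h_f/L)·ln[ε/(3.7D) + √(3.17ν²L/(gD³h_f))]
√(gD⁵h_f/L) = √(9.81·0.533⁵·17.2/2060) = 0.05936
ε/(3.7D) = 1.62×10^-4; √(3.17ν²L/(gD³h_f)) = 2.45×10^-5
Q = -0.965·0.05936·ln(1.867×10^-4) = 0.4918 m³/s
Check: V = 2.20 m/s, Re = 7.68×10^5, f = 0.01808, h_f = 17.3 m ≈ 17.2 m ✓

Q ≈ 492 L/s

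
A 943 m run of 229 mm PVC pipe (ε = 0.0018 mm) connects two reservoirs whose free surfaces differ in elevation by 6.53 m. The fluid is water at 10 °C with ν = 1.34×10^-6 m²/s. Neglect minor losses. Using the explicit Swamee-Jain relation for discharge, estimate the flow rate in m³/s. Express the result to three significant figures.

Swamee-Jain (Type II): Q = -0.965·√(gD⁵h_f/L)·ln[ε/(3.7D) + √(3.17ν²L/(gD³h_f))]
√(gD⁵h_f/L) = √(9.81·0.229⁵·6.53/943) = 0.006541
ε/(3.7D) = 2.12×10^-6; √(3.17ν²L/(gD³h_f)) = 8.35×10^-5
Q = -0.965·0.006541·ln(8.566×10^-5) = 0.05911 m³/s
Check: V = 1.44 m/s, Re = 2.45×10^5, f = 0.01501, h_f = 6.49 m ≈ 6.53 m ✓

Q ≈ 0.0591 m³/s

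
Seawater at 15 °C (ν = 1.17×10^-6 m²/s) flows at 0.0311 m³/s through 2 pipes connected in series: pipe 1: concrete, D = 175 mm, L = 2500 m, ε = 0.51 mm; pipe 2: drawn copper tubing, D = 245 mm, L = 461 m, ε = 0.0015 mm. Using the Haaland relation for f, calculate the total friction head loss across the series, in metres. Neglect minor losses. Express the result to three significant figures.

Pipe 1: V = 1.293 m/s, Re = 1.93×10^5, ε/D = 0.00291, f = 0.02664, h_1 = f(L/D)V²/2g = 32.43 m
Pipe 2: V = 0.6597 m/s, Re = 1.38×10^5, ε/D = 6.12×10^-6, f = 0.01671, h_2 = f(L/D)V²/2g = 0.6973 m
Series → Q common, losses add: H = Σh = 33.12 m

H ≈ 33.1 m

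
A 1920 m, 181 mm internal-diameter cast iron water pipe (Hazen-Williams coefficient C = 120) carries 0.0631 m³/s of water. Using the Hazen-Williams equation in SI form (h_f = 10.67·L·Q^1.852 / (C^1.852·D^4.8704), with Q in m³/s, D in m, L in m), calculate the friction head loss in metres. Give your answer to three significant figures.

h_f ≈ 71.4 m

h_f = 10.67·1920·0.0631^1.852 / (120^1.852·0.181^4.8704) = 71.43 m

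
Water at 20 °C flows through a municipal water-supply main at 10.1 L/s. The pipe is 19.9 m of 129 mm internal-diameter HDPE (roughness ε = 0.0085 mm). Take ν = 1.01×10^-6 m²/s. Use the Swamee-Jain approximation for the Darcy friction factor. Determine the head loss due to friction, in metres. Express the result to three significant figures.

V = 4Q/(πD²) = 4·0.0101/(π·0.129²) = 0.7728 m/s
Re = VD/ν = 0.7728·0.129/1.01×10^-6 = 9.87×10^4 → turbulent
ε/D = 0.0085/129 = 6.59×10^-5
Swamee-Jain: f = 0.01830
h_f = f(L/D)V²/(2g) = 0.01830·(19.9/0.129)·0.7728²/(2·9.81) = 0.08594 m

h_f ≈ 0.0859 m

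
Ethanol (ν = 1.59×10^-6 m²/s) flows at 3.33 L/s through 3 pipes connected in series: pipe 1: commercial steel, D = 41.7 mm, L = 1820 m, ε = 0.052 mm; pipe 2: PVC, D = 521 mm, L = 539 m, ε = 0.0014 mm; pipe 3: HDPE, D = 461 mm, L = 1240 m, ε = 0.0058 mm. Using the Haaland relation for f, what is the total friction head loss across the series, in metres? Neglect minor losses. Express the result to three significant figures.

H ≈ 314 m

Pipe 1: V = 2.438 m/s, Re = 6.39×10^4, ε/D = 0.00125, f = 0.02374, h_1 = f(L/D)V²/2g = 313.9 m
Pipe 2: V = 0.01562 m/s, Re = 5120, ε/D = 2.69×10^-6, f = 0.03746, h_2 = f(L/D)V²/2g = 4.820×10^-4 m
Pipe 3: V = 0.01995 m/s, Re = 5780, ε/D = 1.26×10^-5, f = 0.03612, h_3 = f(L/D)V²/2g = 0.001971 m
Series → Q common, losses add: H = Σh = 313.9 m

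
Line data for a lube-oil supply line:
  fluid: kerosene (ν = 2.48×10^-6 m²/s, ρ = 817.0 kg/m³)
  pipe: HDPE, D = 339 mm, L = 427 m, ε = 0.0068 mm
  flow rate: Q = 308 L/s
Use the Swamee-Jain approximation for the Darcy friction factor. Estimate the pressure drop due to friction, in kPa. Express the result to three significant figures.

V = 4Q/(πD²) = 4·0.308/(π·0.339²) = 3.412 m/s
Re = VD/ν = 3.412·0.339/2.48×10^-6 = 4.66×10^5 → turbulent
ε/D = 0.0068/339 = 2.01×10^-5
Swamee-Jain: f = 0.01356
h_f = f(L/D)V²/(2g) = 0.01356·(427/0.339)·3.412²/(2·9.81) = 10.14 m
Δp = ρg·h_f = 817.0·9.81·10.14 = 81.24 kPa

Δp ≈ 81.2 kPa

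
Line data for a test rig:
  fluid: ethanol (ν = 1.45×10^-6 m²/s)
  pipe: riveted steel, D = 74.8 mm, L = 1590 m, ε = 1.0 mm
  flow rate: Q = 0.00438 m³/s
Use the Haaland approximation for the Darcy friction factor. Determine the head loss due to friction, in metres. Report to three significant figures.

V = 4Q/(πD²) = 4·0.00438/(π·0.0748²) = 0.9967 m/s
Re = VD/ν = 0.9967·0.0748/1.45×10^-6 = 5.14×10^4 → turbulent
ε/D = 1.0/74.8 = 0.0134
Haaland: f = 0.04291
h_f = f(L/D)V²/(2g) = 0.04291·(1590/0.0748)·0.9967²/(2·9.81) = 46.19 m

h_f ≈ 46.2 m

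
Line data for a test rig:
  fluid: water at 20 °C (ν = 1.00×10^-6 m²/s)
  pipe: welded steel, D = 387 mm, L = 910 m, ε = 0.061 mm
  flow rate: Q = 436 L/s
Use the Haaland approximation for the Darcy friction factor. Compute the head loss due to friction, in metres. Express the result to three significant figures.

V = 4Q/(πD²) = 4·0.436/(π·0.387²) = 3.707 m/s
Re = VD/ν = 3.707·0.387/1.00×10^-6 = 1.43×10^6 → turbulent
ε/D = 0.061/387 = 1.58×10^-4
Haaland: f = 0.01383
h_f = f(L/D)V²/(2g) = 0.01383·(910/0.387)·3.707²/(2·9.81) = 22.78 m

h_f ≈ 22.8 m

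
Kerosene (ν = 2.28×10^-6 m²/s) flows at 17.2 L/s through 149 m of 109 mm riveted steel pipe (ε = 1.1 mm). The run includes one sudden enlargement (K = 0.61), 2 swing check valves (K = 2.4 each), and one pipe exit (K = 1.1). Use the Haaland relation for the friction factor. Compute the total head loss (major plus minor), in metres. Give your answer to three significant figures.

H_L ≈ 10.3 m

V = 4Q/(πD²) = 1.843 m/s; V²/2g = 0.1732 m
Re = 8.81×10^4, ε/D = 0.0101 → f = 0.03873 (Haaland)
Major: h_f = f(L/D)·V²/2g = 0.03873·1367·0.1732 = 9.167 m
Minor: ΣK = 6.51; h_m = ΣK·V²/2g = 1.127 m
Total H_L = 9.167 + 1.127 = 10.29 m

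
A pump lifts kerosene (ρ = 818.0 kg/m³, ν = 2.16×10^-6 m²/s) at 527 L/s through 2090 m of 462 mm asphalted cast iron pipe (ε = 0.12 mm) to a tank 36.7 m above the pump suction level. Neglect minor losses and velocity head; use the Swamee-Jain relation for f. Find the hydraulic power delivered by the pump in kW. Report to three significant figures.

P_hyd ≈ 307 kW

V = 4Q/(πD²) = 3.144 m/s; Re = 6.72×10^5; ε/D = 2.60×10^-4; f = 0.01572
h_f = f(L/D)V²/2g = 35.82 m
Total head H = z + h_f = 36.7 + 35.82 = 72.52 m
P_hyd = ρgQH = 818.0·9.81·0.527·72.52 = 306.7 kW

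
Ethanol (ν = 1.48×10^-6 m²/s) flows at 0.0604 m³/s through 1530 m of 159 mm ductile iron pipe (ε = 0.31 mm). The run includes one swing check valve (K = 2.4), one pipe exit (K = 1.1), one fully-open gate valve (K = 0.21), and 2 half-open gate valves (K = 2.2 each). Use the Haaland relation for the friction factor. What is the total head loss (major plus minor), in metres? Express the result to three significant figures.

H_L ≈ 112 m

V = 4Q/(πD²) = 3.042 m/s; V²/2g = 0.4716 m
Re = 3.27×10^5, ε/D = 0.00195 → f = 0.02381 (Haaland)
Major: h_f = f(L/D)·V²/2g = 0.02381·9623·0.4716 = 108.0 m
Minor: ΣK = 8.11; h_m = ΣK·V²/2g = 3.825 m
Total H_L = 108.0 + 3.825 = 111.9 m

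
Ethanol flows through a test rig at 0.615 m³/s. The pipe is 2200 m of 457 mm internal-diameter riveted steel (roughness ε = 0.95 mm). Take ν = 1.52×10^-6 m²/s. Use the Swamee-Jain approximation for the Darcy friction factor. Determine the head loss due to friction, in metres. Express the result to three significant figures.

h_f ≈ 82.4 m

V = 4Q/(πD²) = 4·0.615/(π·0.457²) = 3.749 m/s
Re = VD/ν = 3.749·0.457/1.52×10^-6 = 1.13×10^6 → turbulent
ε/D = 0.95/457 = 0.00208
Swamee-Jain: f = 0.02389
h_f = f(L/D)V²/(2g) = 0.02389·(2200/0.457)·3.749²/(2·9.81) = 82.40 m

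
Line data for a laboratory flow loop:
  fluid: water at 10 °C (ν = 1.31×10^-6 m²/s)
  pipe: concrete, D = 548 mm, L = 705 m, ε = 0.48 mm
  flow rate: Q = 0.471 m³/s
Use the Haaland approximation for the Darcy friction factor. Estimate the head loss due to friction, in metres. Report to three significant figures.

h_f ≈ 5.07 m

V = 4Q/(πD²) = 4·0.471/(π·0.548²) = 1.997 m/s
Re = VD/ν = 1.997·0.548/1.31×10^-6 = 8.35×10^5 → turbulent
ε/D = 0.48/548 = 8.76×10^-4
Haaland: f = 0.01940
h_f = f(L/D)V²/(2g) = 0.01940·(705/0.548)·1.997²/(2·9.81) = 5.074 m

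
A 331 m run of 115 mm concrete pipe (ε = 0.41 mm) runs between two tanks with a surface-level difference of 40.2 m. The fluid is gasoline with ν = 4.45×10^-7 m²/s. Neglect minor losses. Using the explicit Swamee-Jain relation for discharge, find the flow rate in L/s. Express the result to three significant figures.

Swamee-Jain (Type II): Q = -0.965·√(gD⁵h_f/L)·ln[ε/(3.7D) + √(3.17ν²L/(gD³h_f))]
√(gD⁵h_f/L) = √(9.81·0.115⁵·40.2/331) = 0.004895
ε/(3.7D) = 9.64×10^-4; √(3.17ν²L/(gD³h_f)) = 1.86×10^-5
Q = -0.965·0.004895·ln(9.822×10^-4) = 0.03272 m³/s
Check: V = 3.15 m/s, Re = 8.14×10^5, f = 0.02771, h_f = 40.3 m ≈ 40.2 m ✓

Q ≈ 32.7 L/s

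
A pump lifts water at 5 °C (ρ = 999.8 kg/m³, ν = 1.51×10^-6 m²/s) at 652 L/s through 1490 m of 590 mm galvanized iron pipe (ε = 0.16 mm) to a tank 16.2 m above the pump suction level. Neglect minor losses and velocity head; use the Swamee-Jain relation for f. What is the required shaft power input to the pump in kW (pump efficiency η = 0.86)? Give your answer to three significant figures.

P_shaft ≈ 205 kW

V = 4Q/(πD²) = 2.385 m/s; Re = 9.32×10^5; ε/D = 2.71×10^-4; f = 0.01554
h_f = f(L/D)V²/2g = 11.38 m
Total head H = z + h_f = 16.2 + 11.38 = 27.58 m
P_hyd = ρgQH = 999.8·9.81·0.652·27.58 = 176.4 kW
P_shaft = P_hyd/η = 176.4/0.86 = 205.1 kW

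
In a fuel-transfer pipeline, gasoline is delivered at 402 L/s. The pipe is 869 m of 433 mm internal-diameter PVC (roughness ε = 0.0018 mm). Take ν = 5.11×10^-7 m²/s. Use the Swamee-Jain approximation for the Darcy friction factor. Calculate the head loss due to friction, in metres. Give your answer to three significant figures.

h_f ≈ 7.86 m

V = 4Q/(πD²) = 4·0.402/(π·0.433²) = 2.730 m/s
Re = VD/ν = 2.730·0.433/5.11×10^-7 = 2.31×10^6 → turbulent
ε/D = 0.0018/433 = 4.16×10^-6
Swamee-Jain: f = 0.01030
h_f = f(L/D)V²/(2g) = 0.01030·(869/0.433)·2.730²/(2·9.81) = 7.855 m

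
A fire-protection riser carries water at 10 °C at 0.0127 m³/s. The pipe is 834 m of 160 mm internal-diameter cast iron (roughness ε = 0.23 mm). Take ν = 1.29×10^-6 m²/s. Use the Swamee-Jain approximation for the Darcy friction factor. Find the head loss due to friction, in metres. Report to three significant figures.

h_f ≈ 2.57 m

V = 4Q/(πD²) = 4·0.0127/(π·0.160²) = 0.6316 m/s
Re = VD/ν = 0.6316·0.160/1.29×10^-6 = 7.83×10^4 → turbulent
ε/D = 0.23/160 = 0.00144
Swamee-Jain: f = 0.02424
h_f = f(L/D)V²/(2g) = 0.02424·(834/0.160)·0.6316²/(2·9.81) = 2.569 m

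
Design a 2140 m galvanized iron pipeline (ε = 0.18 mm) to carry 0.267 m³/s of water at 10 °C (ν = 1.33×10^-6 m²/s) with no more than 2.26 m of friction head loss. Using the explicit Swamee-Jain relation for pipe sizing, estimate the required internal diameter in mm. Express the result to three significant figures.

Swamee-Jain (Type III): D = 0.66·[ε^1.25·(LQ²/(gh_f))^4.75 + ν·Q^9.4·(L/(gh_f))^5.2]^0.04
LQ²/(gh_f) = 6.881; L/(gh_f) = 96.52
Term 1 = ε^1.25·(…)^4.75 = 0.199; Term 2 = ν·Q^9.4·(…)^5.2 = 0.113
D = 0.66·(0.199 + 0.113)^0.04 = 0.6299 m = 630 mm
Check: V = 0.857 m/s, Re = 4.06×10^5, f = 0.01652, h_f = 2.10 m ≈ 2.26 m ✓

D ≈ 630 mm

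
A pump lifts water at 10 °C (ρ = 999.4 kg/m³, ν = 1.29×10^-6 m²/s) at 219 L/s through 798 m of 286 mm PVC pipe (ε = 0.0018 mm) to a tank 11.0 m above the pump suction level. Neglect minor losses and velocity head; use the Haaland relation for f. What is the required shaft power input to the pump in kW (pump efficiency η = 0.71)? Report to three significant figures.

P_shaft ≈ 94.4 kW

V = 4Q/(πD²) = 3.409 m/s; Re = 7.56×10^5; ε/D = 6.29×10^-6; f = 0.01224
h_f = f(L/D)V²/2g = 20.23 m
Total head H = z + h_f = 11.0 + 20.23 = 31.23 m
P_hyd = ρgQH = 999.4·9.81·0.219·31.23 = 67.06 kW
P_shaft = P_hyd/η = 67.06/0.71 = 94.45 kW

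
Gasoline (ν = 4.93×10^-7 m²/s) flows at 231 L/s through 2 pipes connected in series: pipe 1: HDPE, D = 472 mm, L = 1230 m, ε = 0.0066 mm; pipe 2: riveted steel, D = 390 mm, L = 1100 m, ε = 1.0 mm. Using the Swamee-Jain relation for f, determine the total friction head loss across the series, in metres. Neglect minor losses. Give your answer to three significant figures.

H ≈ 16.2 m

Pipe 1: V = 1.320 m/s, Re = 1.26×10^6, ε/D = 1.40×10^-5, f = 0.01155, h_1 = f(L/D)V²/2g = 2.674 m
Pipe 2: V = 1.934 m/s, Re = 1.53×10^6, ε/D = 0.00256, f = 0.02520, h_2 = f(L/D)V²/2g = 13.55 m
Series → Q common, losses add: H = Σh = 16.22 m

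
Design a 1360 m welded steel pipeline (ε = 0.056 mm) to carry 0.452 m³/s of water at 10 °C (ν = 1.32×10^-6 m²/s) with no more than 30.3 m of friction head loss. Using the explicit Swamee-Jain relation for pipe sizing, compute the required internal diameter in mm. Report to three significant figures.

D ≈ 407 mm

Swamee-Jain (Type III): D = 0.66·[ε^1.25·(LQ²/(gh_f))^4.75 + ν·Q^9.4·(L/(gh_f))^5.2]^0.04
LQ²/(gh_f) = 0.9348; L/(gh_f) = 4.575
Term 1 = ε^1.25·(…)^4.75 = 3.52×10^-6; Term 2 = ν·Q^9.4·(…)^5.2 = 2.06×10^-6
D = 0.66·(3.52×10^-6 + 2.06×10^-6)^0.04 = 0.4068 m = 407 mm
Check: V = 3.48 m/s, Re = 1.07×10^6, f = 0.01396, h_f = 28.8 m ≈ 30.3 m ✓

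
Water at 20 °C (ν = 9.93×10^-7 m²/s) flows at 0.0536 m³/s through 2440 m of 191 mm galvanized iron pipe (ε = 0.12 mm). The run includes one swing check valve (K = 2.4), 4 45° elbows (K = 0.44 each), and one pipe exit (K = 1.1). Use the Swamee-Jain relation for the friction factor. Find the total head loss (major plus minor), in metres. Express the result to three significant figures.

H_L ≈ 43.8 m

V = 4Q/(πD²) = 1.871 m/s; V²/2g = 0.1784 m
Re = 3.60×10^5, ε/D = 6.28×10^-4 → f = 0.01883 (Swamee-Jain)
Major: h_f = f(L/D)·V²/2g = 0.01883·12775·0.1784 = 42.91 m
Minor: ΣK = 5.26; h_m = ΣK·V²/2g = 0.9382 m
Total H_L = 42.91 + 0.9382 = 43.85 m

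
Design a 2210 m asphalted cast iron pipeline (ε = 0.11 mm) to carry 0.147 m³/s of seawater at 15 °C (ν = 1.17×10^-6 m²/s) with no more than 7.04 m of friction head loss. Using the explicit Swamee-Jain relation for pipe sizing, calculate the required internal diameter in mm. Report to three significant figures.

D ≈ 397 mm

Swamee-Jain (Type III): D = 0.66·[ε^1.25·(LQ²/(gh_f))^4.75 + ν·Q^9.4·(L/(gh_f))^5.2]^0.04
LQ²/(gh_f) = 0.6915; L/(gh_f) = 32.00
Term 1 = ε^1.25·(…)^4.75 = 1.95×10^-6; Term 2 = ν·Q^9.4·(…)^5.2 = 1.17×10^-6
D = 0.66·(1.95×10^-6 + 1.17×10^-6)^0.04 = 0.3975 m = 397 mm
Check: V = 1.18 m/s, Re = 4.02×10^5, f = 0.01646, h_f = 6.55 m ≈ 7.04 m ✓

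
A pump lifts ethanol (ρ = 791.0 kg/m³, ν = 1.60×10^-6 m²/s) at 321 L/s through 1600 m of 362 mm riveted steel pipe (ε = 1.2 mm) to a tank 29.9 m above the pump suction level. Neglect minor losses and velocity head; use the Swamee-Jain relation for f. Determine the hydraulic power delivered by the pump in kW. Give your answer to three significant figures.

P_hyd ≈ 223 kW

V = 4Q/(πD²) = 3.119 m/s; Re = 7.06×10^5; ε/D = 0.00331; f = 0.02718
h_f = f(L/D)V²/2g = 59.56 m
Total head H = z + h_f = 29.9 + 59.56 = 89.46 m
P_hyd = ρgQH = 791.0·9.81·0.321·89.46 = 222.8 kW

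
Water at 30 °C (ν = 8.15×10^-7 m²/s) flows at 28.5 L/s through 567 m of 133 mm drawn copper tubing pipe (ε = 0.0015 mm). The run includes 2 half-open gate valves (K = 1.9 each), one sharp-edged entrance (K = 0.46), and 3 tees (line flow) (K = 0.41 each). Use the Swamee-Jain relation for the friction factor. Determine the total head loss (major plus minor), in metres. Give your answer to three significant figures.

V = 4Q/(πD²) = 2.051 m/s; V²/2g = 0.2145 m
Re = 3.35×10^5, ε/D = 1.13×10^-5 → f = 0.01422 (Swamee-Jain)
Major: h_f = f(L/D)·V²/2g = 0.01422·4263·0.2145 = 13.01 m
Minor: ΣK = 5.49; h_m = ΣK·V²/2g = 1.178 m
Total H_L = 13.01 + 1.178 = 14.18 m

H_L ≈ 14.2 m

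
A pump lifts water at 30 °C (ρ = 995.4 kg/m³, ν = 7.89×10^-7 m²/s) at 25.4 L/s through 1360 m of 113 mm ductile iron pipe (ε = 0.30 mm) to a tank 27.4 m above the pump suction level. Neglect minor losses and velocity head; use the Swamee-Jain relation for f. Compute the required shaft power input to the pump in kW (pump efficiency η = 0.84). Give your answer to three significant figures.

P_shaft ≈ 38.1 kW

V = 4Q/(πD²) = 2.533 m/s; Re = 3.63×10^5; ε/D = 0.00265; f = 0.02583
h_f = f(L/D)V²/2g = 101.6 m
Total head H = z + h_f = 27.4 + 101.6 = 129.0 m
P_hyd = ρgQH = 995.4·9.81·0.0254·129.0 = 32.01 kW
P_shaft = P_hyd/η = 32.01/0.84 = 38.10 kW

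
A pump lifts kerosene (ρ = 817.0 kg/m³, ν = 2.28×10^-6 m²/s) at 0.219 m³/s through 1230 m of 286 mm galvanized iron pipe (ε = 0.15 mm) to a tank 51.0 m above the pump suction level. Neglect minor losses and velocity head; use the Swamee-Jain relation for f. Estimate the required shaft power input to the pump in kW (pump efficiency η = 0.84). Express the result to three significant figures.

V = 4Q/(πD²) = 3.409 m/s; Re = 4.28×10^5; ε/D = 5.24×10^-4; f = 0.01807
h_f = f(L/D)V²/2g = 46.04 m
Total head H = z + h_f = 51.0 + 46.04 = 97.04 m
P_hyd = ρgQH = 817.0·9.81·0.219·97.04 = 170.3 kW
P_shaft = P_hyd/η = 170.3/0.84 = 202.8 kW

P_shaft ≈ 203 kW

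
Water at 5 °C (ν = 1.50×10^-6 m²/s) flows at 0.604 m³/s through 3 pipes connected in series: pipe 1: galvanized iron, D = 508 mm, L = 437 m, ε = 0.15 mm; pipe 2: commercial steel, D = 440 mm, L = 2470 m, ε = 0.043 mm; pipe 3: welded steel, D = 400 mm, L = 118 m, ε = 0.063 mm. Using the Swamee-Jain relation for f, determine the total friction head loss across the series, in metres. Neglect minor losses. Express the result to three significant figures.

Pipe 1: V = 2.980 m/s, Re = 1.01×10^6, ε/D = 2.95×10^-4, f = 0.01571, h_1 = f(L/D)V²/2g = 6.116 m
Pipe 2: V = 3.972 m/s, Re = 1.17×10^6, ε/D = 9.77×10^-5, f = 0.01331, h_2 = f(L/D)V²/2g = 60.08 m
Pipe 3: V = 4.806 m/s, Re = 1.28×10^6, ε/D = 1.58×10^-4, f = 0.01407, h_3 = f(L/D)V²/2g = 4.886 m
Series → Q common, losses add: H = Σh = 71.09 m

H ≈ 71.1 m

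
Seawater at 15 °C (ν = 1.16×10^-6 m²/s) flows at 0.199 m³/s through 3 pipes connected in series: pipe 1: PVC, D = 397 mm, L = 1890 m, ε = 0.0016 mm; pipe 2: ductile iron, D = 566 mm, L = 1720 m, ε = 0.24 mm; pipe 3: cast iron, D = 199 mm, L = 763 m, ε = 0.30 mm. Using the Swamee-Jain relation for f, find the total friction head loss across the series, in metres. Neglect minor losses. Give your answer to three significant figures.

H ≈ 186 m

Pipe 1: V = 1.608 m/s, Re = 5.50×10^5, ε/D = 4.03×10^-6, f = 0.01294, h_1 = f(L/D)V²/2g = 8.114 m
Pipe 2: V = 0.7909 m/s, Re = 3.86×10^5, ε/D = 4.24×10^-4, f = 0.01756, h_2 = f(L/D)V²/2g = 1.701 m
Pipe 3: V = 6.398 m/s, Re = 1.10×10^6, ε/D = 0.00151, f = 0.02204, h_3 = f(L/D)V²/2g = 176.3 m
Series → Q common, losses add: H = Σh = 186.1 m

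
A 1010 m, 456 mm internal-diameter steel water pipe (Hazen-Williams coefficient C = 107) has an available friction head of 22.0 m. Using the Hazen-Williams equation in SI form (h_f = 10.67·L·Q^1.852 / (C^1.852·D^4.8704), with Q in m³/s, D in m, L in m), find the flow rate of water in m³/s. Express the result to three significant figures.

Rearranging: Q = [h_f·C^1.852·D^4.8704 / (10.67·L)]^(1/1.852)
Q = [22.0·107^1.852·0.456^4.8704 / (10.67·1010)]^0.540 = 0.4786 m³/s

Q ≈ 0.479 m³/s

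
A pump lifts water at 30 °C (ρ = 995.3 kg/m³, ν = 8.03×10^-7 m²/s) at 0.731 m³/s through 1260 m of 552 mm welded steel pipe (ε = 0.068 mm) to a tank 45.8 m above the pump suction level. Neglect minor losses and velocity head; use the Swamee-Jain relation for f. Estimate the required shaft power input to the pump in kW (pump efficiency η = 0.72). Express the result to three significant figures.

P_shaft ≈ 596 kW

V = 4Q/(πD²) = 3.055 m/s; Re = 2.10×10^6; ε/D = 1.23×10^-4; f = 0.01323
h_f = f(L/D)V²/2g = 14.36 m
Total head H = z + h_f = 45.8 + 14.36 = 60.16 m
P_hyd = ρgQH = 995.3·9.81·0.731·60.16 = 429.4 kW
P_shaft = P_hyd/η = 429.4/0.72 = 596.4 kW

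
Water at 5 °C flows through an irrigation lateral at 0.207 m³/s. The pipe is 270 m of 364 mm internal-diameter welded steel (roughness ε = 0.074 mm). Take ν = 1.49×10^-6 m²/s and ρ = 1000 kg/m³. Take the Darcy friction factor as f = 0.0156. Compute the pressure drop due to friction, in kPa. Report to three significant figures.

Δp ≈ 22.9 kPa

V = 4Q/(πD²) = 4·0.207/(π·0.364²) = 1.989 m/s
h_f = f(L/D)V²/(2g) = 0.01560·(270/0.364)·1.989²/(2·9.81) = 2.334 m
Δp = ρg·h_f = 1000·9.81·2.334 = 22.89 kPa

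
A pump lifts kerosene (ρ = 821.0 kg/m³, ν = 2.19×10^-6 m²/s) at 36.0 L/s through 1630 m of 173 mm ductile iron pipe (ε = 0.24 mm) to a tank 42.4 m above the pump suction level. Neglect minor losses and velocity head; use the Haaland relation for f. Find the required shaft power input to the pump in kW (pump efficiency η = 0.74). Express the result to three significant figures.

V = 4Q/(πD²) = 1.532 m/s; Re = 1.21×10^5; ε/D = 0.00139; f = 0.02293
h_f = f(L/D)V²/2g = 25.83 m
Total head H = z + h_f = 42.4 + 25.83 = 68.23 m
P_hyd = ρgQH = 821.0·9.81·0.0360·68.23 = 19.78 kW
P_shaft = P_hyd/η = 19.78/0.74 = 26.73 kW

P_shaft ≈ 26.7 kW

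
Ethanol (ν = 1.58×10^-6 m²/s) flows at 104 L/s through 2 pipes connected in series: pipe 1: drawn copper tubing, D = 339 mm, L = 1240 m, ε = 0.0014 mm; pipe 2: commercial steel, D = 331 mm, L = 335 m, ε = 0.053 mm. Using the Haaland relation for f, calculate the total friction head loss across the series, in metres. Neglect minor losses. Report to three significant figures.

H ≈ 4.90 m

Pipe 1: V = 1.152 m/s, Re = 2.47×10^5, ε/D = 4.13×10^-6, f = 0.01491, h_1 = f(L/D)V²/2g = 3.689 m
Pipe 2: V = 1.209 m/s, Re = 2.53×10^5, ε/D = 1.60×10^-4, f = 0.01608, h_2 = f(L/D)V²/2g = 1.212 m
Series → Q common, losses add: H = Σh = 4.901 m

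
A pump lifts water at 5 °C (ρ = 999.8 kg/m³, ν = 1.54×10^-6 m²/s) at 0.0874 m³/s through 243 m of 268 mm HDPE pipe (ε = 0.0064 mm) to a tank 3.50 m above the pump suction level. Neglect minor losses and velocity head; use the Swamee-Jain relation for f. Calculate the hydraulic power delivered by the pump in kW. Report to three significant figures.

P_hyd ≈ 4.42 kW

V = 4Q/(πD²) = 1.549 m/s; Re = 2.70×10^5; ε/D = 2.39×10^-5; f = 0.01493
h_f = f(L/D)V²/2g = 1.656 m
Total head H = z + h_f = 3.50 + 1.656 = 5.156 m
P_hyd = ρgQH = 999.8·9.81·0.0874·5.156 = 4.420 kW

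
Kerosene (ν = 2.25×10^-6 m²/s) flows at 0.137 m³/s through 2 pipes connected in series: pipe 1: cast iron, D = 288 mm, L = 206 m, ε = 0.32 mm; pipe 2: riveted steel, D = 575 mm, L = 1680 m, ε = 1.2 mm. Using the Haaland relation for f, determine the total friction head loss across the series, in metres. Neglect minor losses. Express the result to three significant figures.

Pipe 1: V = 2.103 m/s, Re = 2.69×10^5, ε/D = 0.00111, f = 0.02107, h_1 = f(L/D)V²/2g = 3.397 m
Pipe 2: V = 0.5276 m/s, Re = 1.35×10^5, ε/D = 0.00209, f = 0.02485, h_2 = f(L/D)V²/2g = 1.030 m
Series → Q common, losses add: H = Σh = 4.426 m

H ≈ 4.43 m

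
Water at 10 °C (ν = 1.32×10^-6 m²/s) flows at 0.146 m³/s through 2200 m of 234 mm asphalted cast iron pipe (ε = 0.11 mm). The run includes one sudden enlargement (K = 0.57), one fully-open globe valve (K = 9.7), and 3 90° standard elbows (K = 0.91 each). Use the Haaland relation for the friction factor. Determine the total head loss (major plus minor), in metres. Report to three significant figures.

V = 4Q/(πD²) = 3.395 m/s; V²/2g = 0.5874 m
Re = 6.02×10^5, ε/D = 4.70×10^-4 → f = 0.01725 (Haaland)
Major: h_f = f(L/D)·V²/2g = 0.01725·9402·0.5874 = 95.25 m
Minor: ΣK = 13.0; h_m = ΣK·V²/2g = 7.637 m
Total H_L = 95.25 + 7.637 = 102.9 m

H_L ≈ 103 m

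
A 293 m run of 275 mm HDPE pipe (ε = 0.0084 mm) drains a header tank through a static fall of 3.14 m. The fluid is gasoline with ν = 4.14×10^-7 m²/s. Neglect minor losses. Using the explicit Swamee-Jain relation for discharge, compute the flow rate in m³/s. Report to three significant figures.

Q ≈ 0.132 m³/s

Swamee-Jain (Type II): Q = -0.965·√(gD⁵h_f/L)·ln[ε/(3.7D) + √(3.17ν²L/(gD³h_f))]
√(gD⁵h_f/L) = √(9.81·0.275⁵·3.14/293) = 0.01286
ε/(3.7D) = 8.26×10^-6; √(3.17ν²L/(gD³h_f)) = 1.58×10^-5
Q = -0.965·0.01286·ln(2.402×10^-5) = 0.1320 m³/s
Check: V = 2.22 m/s, Re = 1.48×10^6, f = 0.01175, h_f = 3.15 m ≈ 3.14 m ✓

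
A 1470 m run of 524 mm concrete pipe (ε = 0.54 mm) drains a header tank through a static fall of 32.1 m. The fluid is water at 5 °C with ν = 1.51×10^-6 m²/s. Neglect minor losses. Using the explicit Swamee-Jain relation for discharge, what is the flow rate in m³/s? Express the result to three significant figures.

Q ≈ 0.722 m³/s

Swamee-Jain (Type II): Q = -0.965·√(gD⁵h_f/L)·ln[ε/(3.7D) + √(3.17ν²L/(gD³h_f))]
√(gD⁵h_f/L) = √(9.81·0.524⁵·32.1/1470) = 0.09199
ε/(3.7D) = 2.79×10^-4; √(3.17ν²L/(gD³h_f)) = 1.53×10^-5
Q = -0.965·0.09199·ln(2.938×10^-4) = 0.7220 m³/s
Check: V = 3.35 m/s, Re = 1.16×10^6, f = 0.02012, h_f = 32.2 m ≈ 32.1 m ✓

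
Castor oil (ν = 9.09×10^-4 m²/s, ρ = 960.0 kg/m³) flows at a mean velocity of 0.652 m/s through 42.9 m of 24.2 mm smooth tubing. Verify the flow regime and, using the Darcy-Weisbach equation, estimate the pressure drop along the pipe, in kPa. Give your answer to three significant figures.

Re = VD/ν = 0.652·0.02420/9.09×10^-4 = 17.4 → laminar (Re < 2300)
f = 64/Re = 3.687
h_f = f(L/D)V²/(2g) = 3.687·(42.9/0.02420)·0.652²/(2·9.81) = 141.6 m
Δp = ρg·h_f = 960.0·9.81·141.6 = 1334 kPa

Δp ≈ 1330 kPa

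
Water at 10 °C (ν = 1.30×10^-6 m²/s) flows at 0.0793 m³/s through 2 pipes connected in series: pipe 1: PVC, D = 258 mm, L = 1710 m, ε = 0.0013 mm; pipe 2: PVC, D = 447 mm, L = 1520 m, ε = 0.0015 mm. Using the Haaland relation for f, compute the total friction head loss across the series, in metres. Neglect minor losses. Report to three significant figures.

Pipe 1: V = 1.517 m/s, Re = 3.01×10^5, ε/D = 5.04×10^-6, f = 0.01437, h_1 = f(L/D)V²/2g = 11.17 m
Pipe 2: V = 0.5053 m/s, Re = 1.74×10^5, ε/D = 3.36×10^-6, f = 0.01595, h_2 = f(L/D)V²/2g = 0.7059 m
Series → Q common, losses add: H = Σh = 11.88 m

H ≈ 11.9 m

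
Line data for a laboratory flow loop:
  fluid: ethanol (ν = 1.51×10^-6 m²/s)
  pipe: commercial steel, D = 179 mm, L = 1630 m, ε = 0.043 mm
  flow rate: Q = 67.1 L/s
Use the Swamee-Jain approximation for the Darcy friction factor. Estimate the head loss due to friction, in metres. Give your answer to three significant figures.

h_f ≈ 54.6 m

V = 4Q/(πD²) = 4·0.0671/(π·0.179²) = 2.666 m/s
Re = VD/ν = 2.666·0.179/1.51×10^-6 = 3.16×10^5 → turbulent
ε/D = 0.043/179 = 2.40×10^-4
Swamee-Jain: f = 0.01654
h_f = f(L/D)V²/(2g) = 0.01654·(1630/0.179)·2.666²/(2·9.81) = 54.57 m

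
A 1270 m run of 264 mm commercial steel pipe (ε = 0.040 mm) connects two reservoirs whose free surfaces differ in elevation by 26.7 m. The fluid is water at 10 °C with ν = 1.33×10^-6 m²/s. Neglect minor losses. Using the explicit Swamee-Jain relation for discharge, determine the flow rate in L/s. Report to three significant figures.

Swamee-Jain (Type II): Q = -0.965·√(gD⁵h_f/L)·ln[ε/(3.7D) + √(3.17ν²L/(gD³h_f))]
√(gD⁵h_f/L) = √(9.81·0.264⁵·26.7/1270) = 0.01626
ε/(3.7D) = 4.10×10^-5; √(3.17ν²L/(gD³h_f)) = 3.84×10^-5
Q = -0.965·0.01626·ln(7.939×10^-5) = 0.1482 m³/s
Check: V = 2.71 m/s, Re = 5.37×10^5, f = 0.01493, h_f = 26.8 m ≈ 26.7 m ✓

Q ≈ 148 L/s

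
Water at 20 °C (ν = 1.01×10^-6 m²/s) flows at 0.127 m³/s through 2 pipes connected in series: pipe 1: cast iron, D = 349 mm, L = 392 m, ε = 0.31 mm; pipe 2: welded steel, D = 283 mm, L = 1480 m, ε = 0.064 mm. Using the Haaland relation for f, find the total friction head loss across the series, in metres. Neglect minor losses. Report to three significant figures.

Pipe 1: V = 1.328 m/s, Re = 4.59×10^5, ε/D = 8.88×10^-4, f = 0.01974, h_1 = f(L/D)V²/2g = 1.991 m
Pipe 2: V = 2.019 m/s, Re = 5.66×10^5, ε/D = 2.26×10^-4, f = 0.01539, h_2 = f(L/D)V²/2g = 16.72 m
Series → Q common, losses add: H = Σh = 18.71 m

H ≈ 18.7 m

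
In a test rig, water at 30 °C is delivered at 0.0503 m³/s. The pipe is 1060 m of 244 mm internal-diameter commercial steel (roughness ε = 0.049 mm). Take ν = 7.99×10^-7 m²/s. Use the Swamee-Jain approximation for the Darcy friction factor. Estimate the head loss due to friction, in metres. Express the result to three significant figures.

V = 4Q/(πD²) = 4·0.0503/(π·0.244²) = 1.076 m/s
Re = VD/ν = 1.076·0.244/7.99×10^-7 = 3.29×10^5 → turbulent
ε/D = 0.049/244 = 2.01×10^-4
Swamee-Jain: f = 0.01616
h_f = f(L/D)V²/(2g) = 0.01616·(1060/0.244)·1.076²/(2·9.81) = 4.140 m

h_f ≈ 4.14 m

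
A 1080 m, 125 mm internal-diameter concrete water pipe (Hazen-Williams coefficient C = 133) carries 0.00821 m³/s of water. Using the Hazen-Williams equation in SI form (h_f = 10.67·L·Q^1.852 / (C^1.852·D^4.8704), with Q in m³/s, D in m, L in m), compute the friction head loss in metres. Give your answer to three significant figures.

h_f ≈ 4.61 m

h_f = 10.67·1080·0.00821^1.852 / (133^1.852·0.125^4.8704) = 4.613 m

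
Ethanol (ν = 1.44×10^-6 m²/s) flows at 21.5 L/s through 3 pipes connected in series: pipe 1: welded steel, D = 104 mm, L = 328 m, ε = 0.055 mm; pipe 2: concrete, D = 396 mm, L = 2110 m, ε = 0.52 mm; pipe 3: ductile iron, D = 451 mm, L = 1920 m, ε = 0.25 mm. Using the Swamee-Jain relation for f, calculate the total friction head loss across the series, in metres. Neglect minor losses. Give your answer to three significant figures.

Pipe 1: V = 2.531 m/s, Re = 1.83×10^5, ε/D = 5.29×10^-4, f = 0.01924, h_1 = f(L/D)V²/2g = 19.81 m
Pipe 2: V = 0.1746 m/s, Re = 4.80×10^4, ε/D = 0.00131, f = 0.02518, h_2 = f(L/D)V²/2g = 0.2084 m
Pipe 3: V = 0.1346 m/s, Re = 4.22×10^4, ε/D = 5.54×10^-4, f = 0.02347, h_3 = f(L/D)V²/2g = 0.09224 m
Series → Q common, losses add: H = Σh = 20.11 m

H ≈ 20.1 m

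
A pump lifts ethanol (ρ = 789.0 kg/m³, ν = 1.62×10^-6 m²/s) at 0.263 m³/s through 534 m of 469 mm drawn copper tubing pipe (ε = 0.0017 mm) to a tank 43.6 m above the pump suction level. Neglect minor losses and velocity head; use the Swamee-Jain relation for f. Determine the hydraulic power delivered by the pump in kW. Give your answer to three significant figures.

V = 4Q/(πD²) = 1.522 m/s; Re = 4.41×10^5; ε/D = 3.62×10^-6; f = 0.01345
h_f = f(L/D)V²/2g = 1.808 m
Total head H = z + h_f = 43.6 + 1.808 = 45.41 m
P_hyd = ρgQH = 789.0·9.81·0.263·45.41 = 92.44 kW

P_hyd ≈ 92.4 kW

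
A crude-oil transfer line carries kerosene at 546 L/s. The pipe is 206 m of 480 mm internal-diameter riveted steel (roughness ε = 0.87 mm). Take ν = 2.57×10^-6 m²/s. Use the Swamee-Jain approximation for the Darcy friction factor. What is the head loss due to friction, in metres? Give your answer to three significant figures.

V = 4Q/(πD²) = 4·0.546/(π·0.480²) = 3.017 m/s
Re = VD/ν = 3.017·0.480/2.57×10^-6 = 5.64×10^5 → turbulent
ε/D = 0.87/480 = 0.00181
Swamee-Jain: f = 0.02328
h_f = f(L/D)V²/(2g) = 0.02328·(206/0.480)·3.017²/(2·9.81) = 4.635 m

h_f ≈ 4.64 m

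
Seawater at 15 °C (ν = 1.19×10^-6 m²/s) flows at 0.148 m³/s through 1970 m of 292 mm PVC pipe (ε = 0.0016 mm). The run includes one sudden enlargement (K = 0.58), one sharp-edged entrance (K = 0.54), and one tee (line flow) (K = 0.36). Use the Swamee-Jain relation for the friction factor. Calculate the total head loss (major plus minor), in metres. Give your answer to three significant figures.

V = 4Q/(πD²) = 2.210 m/s; V²/2g = 0.2490 m
Re = 5.42×10^5, ε/D = 5.48×10^-6 → f = 0.01300 (Swamee-Jain)
Major: h_f = f(L/D)·V²/2g = 0.01300·6747·0.2490 = 21.83 m
Minor: ΣK = 1.48; h_m = ΣK·V²/2g = 0.3684 m
Total H_L = 21.83 + 0.3684 = 22.20 m

H_L ≈ 22.2 m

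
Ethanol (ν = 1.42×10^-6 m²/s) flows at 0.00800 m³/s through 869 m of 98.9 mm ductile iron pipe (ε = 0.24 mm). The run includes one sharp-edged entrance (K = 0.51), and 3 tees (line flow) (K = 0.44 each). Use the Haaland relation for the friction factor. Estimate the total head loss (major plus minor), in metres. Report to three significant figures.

V = 4Q/(πD²) = 1.041 m/s; V²/2g = 0.05527 m
Re = 7.25×10^4, ε/D = 0.00243 → f = 0.02652 (Haaland)
Major: h_f = f(L/D)·V²/2g = 0.02652·8787·0.05527 = 12.88 m
Minor: ΣK = 1.83; h_m = ΣK·V²/2g = 0.1012 m
Total H_L = 12.88 + 0.1012 = 12.98 m

H_L ≈ 13.0 m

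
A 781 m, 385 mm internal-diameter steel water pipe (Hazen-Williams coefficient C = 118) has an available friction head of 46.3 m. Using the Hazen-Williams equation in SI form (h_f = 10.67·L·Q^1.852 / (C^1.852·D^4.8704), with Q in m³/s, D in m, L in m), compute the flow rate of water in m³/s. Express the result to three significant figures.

Rearranging: Q = [h_f·C^1.852·D^4.8704 / (10.67·L)]^(1/1.852)
Q = [46.3·118^1.852·0.385^4.8704 / (10.67·781)]^0.540 = 0.5808 m³/s

Q ≈ 0.581 m³/s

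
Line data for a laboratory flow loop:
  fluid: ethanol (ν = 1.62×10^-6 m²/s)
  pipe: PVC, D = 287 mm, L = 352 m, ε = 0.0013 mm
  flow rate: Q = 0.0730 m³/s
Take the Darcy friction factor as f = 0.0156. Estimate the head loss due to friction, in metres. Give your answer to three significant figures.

V = 4Q/(πD²) = 4·0.0730/(π·0.287²) = 1.128 m/s
h_f = f(L/D)V²/(2g) = 0.01560·(352/0.287)·1.128²/(2·9.81) = 1.242 m

h_f ≈ 1.24 m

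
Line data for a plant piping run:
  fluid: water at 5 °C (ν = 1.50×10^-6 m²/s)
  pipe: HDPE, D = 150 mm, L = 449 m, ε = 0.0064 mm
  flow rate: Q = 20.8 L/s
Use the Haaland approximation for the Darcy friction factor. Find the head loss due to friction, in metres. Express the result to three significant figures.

V = 4Q/(πD²) = 4·0.0208/(π·0.150²) = 1.177 m/s
Re = VD/ν = 1.177·0.150/1.50×10^-6 = 1.18×10^5 → turbulent
ε/D = 0.0064/150 = 4.27×10^-5
Haaland: f = 0.01743
h_f = f(L/D)V²/(2g) = 0.01743·(449/0.150)·1.177²/(2·9.81) = 3.684 m

h_f ≈ 3.68 m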